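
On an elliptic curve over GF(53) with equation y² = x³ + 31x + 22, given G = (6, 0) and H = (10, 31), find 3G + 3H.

First 3G:
Repeated addition: build up to 3G.
2G: (6, 0) + (6, 0): same x and y₁ ≡ -y₂, so the sum is O.
3G: O + (6, 0) = (6, 0) (identity).
3G = (6, 0).
Next 3H:
Repeated addition: build up to 3H.
2H: tangent at (10, 31): λ = (3·10² + 31)/(2·31) ≡ 13/9. 9⁻¹ ≡ 6 (mod 53), so λ ≡ 13·6 ≡ 25.
  x = λ² - 10 - 10 = 625 - 20 ≡ 22; y = λ·(10 - 22) - 31 ≡ 40. → (22, 40)
3H: (22, 40) + (10, 31). λ = (31 - 40)/(10 - 22) ≡ 44/41 mod 53. 41⁻¹ ≡ 22 (mod 53), so λ ≡ 14.
  x = λ² - 22 - 10 = 196 - 32 ≡ 5; y = λ·(22 - 5) - 40 ≡ 39. → (5, 39)
3H = (5, 39).
Finally 3G + 3H:
(6, 0) + (5, 39). λ = (39 - 0)/(5 - 6) ≡ 39/52 mod 53. 52⁻¹ ≡ 52 (mod 53) since 52·52 = 2704 ≡ 1, so λ ≡ 14.
  x = λ² - 6 - 5 = 196 - 11 ≡ 26; y = λ·(6 - 26) - 0 ≡ 38. → (26, 38)

(26, 38)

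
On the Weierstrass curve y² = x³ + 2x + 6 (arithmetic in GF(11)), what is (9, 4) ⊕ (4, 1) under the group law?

(1, 3)

(9, 4) + (4, 1). λ = (1 - 4)/(4 - 9) ≡ 8/6 mod 11. 6⁻¹ ≡ 2 (mod 11), so λ ≡ 5.
  x = λ² - 9 - 4 = 25 - 13 ≡ 1; y = λ·(9 - 1) - 4 ≡ 3. → (1, 3)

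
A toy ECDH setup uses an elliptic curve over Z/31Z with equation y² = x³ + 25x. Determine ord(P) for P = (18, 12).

8

2P: tangent at (18, 12): λ = (3·18² + 25)/(2·12) ≡ 5/24. 24⁻¹ ≡ 22 (mod 31) since 24·22 = 528 ≡ 1, so λ ≡ 5·22 ≡ 17.
  x = λ² - 18 - 18 = 289 - 36 ≡ 5; y = λ·(18 - 5) - 12 ≡ 23. → (5, 23)
3P: (5, 23) + (18, 12). λ = (12 - 23)/(18 - 5) ≡ 20/13 mod 31. 13⁻¹ ≡ 12 (mod 31), so λ ≡ 23.
  x = λ² - 5 - 18 = 529 - 23 ≡ 10; y = λ·(5 - 10) - 23 ≡ 17. → (10, 17)
4P: (10, 17) + (18, 12). λ = (12 - 17)/(18 - 10) ≡ 26/8 mod 31. 8⁻¹ ≡ 4 (mod 31), so λ ≡ 11.
  x = λ² - 10 - 18 = 121 - 28 ≡ 0; y = λ·(10 - 0) - 17 ≡ 0. → (0, 0)
5P: (0, 0) + (18, 12). λ = (12 - 0)/(18 - 0) ≡ 12/18 mod 31. 18⁻¹ ≡ 19 (mod 31) since 18·19 = 342 ≡ 1, so λ ≡ 11.
  x = λ² - 0 - 18 = 121 - 18 ≡ 10; y = λ·(0 - 10) - 0 ≡ 14. → (10, 14)
6P: (10, 14) + (18, 12). λ = (12 - 14)/(18 - 10) ≡ 29/8 mod 31. 8⁻¹ ≡ 4 (mod 31) since 8·4 = 32 ≡ 1, so λ ≡ 23.
  x = λ² - 10 - 18 = 529 - 28 ≡ 5; y = λ·(10 - 5) - 14 ≡ 8. → (5, 8)
7P: (5, 8) + (18, 12). λ = (12 - 8)/(18 - 5) ≡ 4/13 mod 31. 13⁻¹ ≡ 12 (mod 31) since 13·12 = 156 ≡ 1, so λ ≡ 17.
  x = λ² - 5 - 18 = 289 - 23 ≡ 18; y = λ·(5 - 18) - 8 ≡ 19. → (18, 19)
8P: (18, 19) + (18, 12): same x and y₁ ≡ -y₂, so the sum is 𝒪.
8P = 𝒪, so the order is 8.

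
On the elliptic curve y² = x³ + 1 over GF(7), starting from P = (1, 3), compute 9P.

Double-and-add on 9 = (1001)₂. Start with P = (1, 3) for the leading 1-bit.
double: tangent at (1, 3): λ = (3·1² + 0)/(2·3) ≡ 3/6. 6⁻¹ ≡ 6 (mod 7) since 6·6 = 36 ≡ 1, so λ ≡ 3·6 ≡ 4.
  x = λ² - 1 - 1 = 16 - 2 ≡ 0; y = λ·(1 - 0) - 3 ≡ 1. → (0, 1)
double: tangent at (0, 1): λ = (3·0² + 0)/(2·1) ≡ 0/2. 2⁻¹ ≡ 4 (mod 7) since 2·4 = 8 ≡ 1, so λ ≡ 0·4 ≡ 0.
  x = λ² - 0 - 0 = 0 - 0 ≡ 0; y = λ·(0 - 0) - 1 ≡ 6. → (0, 6)
double: tangent at (0, 6): λ = (3·0² + 0)/(2·6) ≡ 0/5. 5⁻¹ ≡ 3 (mod 7) since 5·3 = 15 ≡ 1, so λ ≡ 0·3 ≡ 0.
  x = λ² - 0 - 0 = 0 - 0 ≡ 0; y = λ·(0 - 0) - 6 ≡ 1. → (0, 1)
add P: (0, 1) + (1, 3). λ = (3 - 1)/(1 - 0) ≡ 2/1 mod 7. 1⁻¹ ≡ 1 (mod 7), so λ ≡ 2.
  x = λ² - 0 - 1 = 4 - 1 ≡ 3; y = λ·(0 - 3) - 1 ≡ 0. → (3, 0)

(3, 0)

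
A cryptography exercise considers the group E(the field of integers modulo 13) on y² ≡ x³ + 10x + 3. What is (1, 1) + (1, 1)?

tangent at (1, 1): λ = (3·1² + 10)/(2·1) ≡ 0/2. 2⁻¹ ≡ 7 (mod 13) since 2·7 = 14 ≡ 1, so λ ≡ 0·7 ≡ 0.
  x = λ² - 1 - 1 = 0 - 2 ≡ 11; y = λ·(1 - 11) - 1 ≡ 12. → (11, 12)

(11, 12)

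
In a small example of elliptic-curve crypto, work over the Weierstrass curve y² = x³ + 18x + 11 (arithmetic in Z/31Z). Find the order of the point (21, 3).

11

2P: tangent at (21, 3): λ = (3·21² + 18)/(2·3) ≡ 8/6. 6⁻¹ ≡ 26 (mod 31), so λ ≡ 8·26 ≡ 22.
  x = λ² - 21 - 21 = 484 - 42 ≡ 8; y = λ·(21 - 8) - 3 ≡ 4. → (8, 4)
3P: (8, 4) + (21, 3). λ = (3 - 4)/(21 - 8) ≡ 30/13 mod 31. 13⁻¹ ≡ 12 (mod 31), so λ ≡ 19.
  x = λ² - 8 - 21 = 361 - 29 ≡ 22; y = λ·(8 - 22) - 4 ≡ 9. → (22, 9)
4P: (22, 9) + (21, 3). λ = (3 - 9)/(21 - 22) ≡ 25/30 mod 31. 30⁻¹ ≡ 30 (mod 31), so λ ≡ 6.
  x = λ² - 22 - 21 = 36 - 43 ≡ 24; y = λ·(22 - 24) - 9 ≡ 10. → (24, 10)
5P: (24, 10) + (21, 3). λ = (3 - 10)/(21 - 24) ≡ 24/28 mod 31. 28⁻¹ ≡ 10 (mod 31), so λ ≡ 23.
  x = λ² - 24 - 21 = 529 - 45 ≡ 19; y = λ·(24 - 19) - 10 ≡ 12. → (19, 12)
6P: (19, 12) + (21, 3). λ = (3 - 12)/(21 - 19) ≡ 22/2 mod 31. 2⁻¹ ≡ 16 (mod 31) since 2·16 = 32 ≡ 1, so λ ≡ 11.
  x = λ² - 19 - 21 = 121 - 40 ≡ 19; y = λ·(19 - 19) - 12 ≡ 19. → (19, 19)
7P: (19, 19) + (21, 3). λ = (3 - 19)/(21 - 19) ≡ 15/2 mod 31. 2⁻¹ ≡ 16 (mod 31), so λ ≡ 23.
  x = λ² - 19 - 21 = 529 - 40 ≡ 24; y = λ·(19 - 24) - 19 ≡ 21. → (24, 21)
8P: (24, 21) + (21, 3). λ = (3 - 21)/(21 - 24) ≡ 13/28 mod 31. 28⁻¹ ≡ 10 (mod 31), so λ ≡ 6.
  x = λ² - 24 - 21 = 36 - 45 ≡ 22; y = λ·(24 - 22) - 21 ≡ 22. → (22, 22)
9P: (22, 22) + (21, 3). λ = (3 - 22)/(21 - 22) ≡ 12/30 mod 31. 30⁻¹ ≡ 30 (mod 31) since 30·30 = 900 ≡ 1, so λ ≡ 19.
  x = λ² - 22 - 21 = 361 - 43 ≡ 8; y = λ·(22 - 8) - 22 ≡ 27. → (8, 27)
10P: (8, 27) + (21, 3). λ = (3 - 27)/(21 - 8) ≡ 7/13 mod 31. 13⁻¹ ≡ 12 (mod 31) since 13·12 = 156 ≡ 1, so λ ≡ 22.
  x = λ² - 8 - 21 = 484 - 29 ≡ 21; y = λ·(8 - 21) - 27 ≡ 28. → (21, 28)
11P: (21, 28) + (21, 3): same x and y₁ ≡ -y₂, so the sum is O.
11P = O, so the order is 11.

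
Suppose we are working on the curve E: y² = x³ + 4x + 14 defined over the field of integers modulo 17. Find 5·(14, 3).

O

Write P = (14, 3).
Repeated addition: build up to 5P.
2P: tangent at (14, 3): λ = (3·14² + 4)/(2·3) ≡ 14/6. 6⁻¹ ≡ 3 (mod 17) since 6·3 = 18 ≡ 1, so λ ≡ 14·3 ≡ 8.
  x = λ² - 14 - 14 = 64 - 28 ≡ 2; y = λ·(14 - 2) - 3 ≡ 8. → (2, 8)
3P: (2, 8) + (14, 3). λ = (3 - 8)/(14 - 2) ≡ 12/12 mod 17. 12⁻¹ ≡ 10 (mod 17), so λ ≡ 1.
  x = λ² - 2 - 14 = 1 - 16 ≡ 2; y = λ·(2 - 2) - 8 ≡ 9. → (2, 9)
4P: (2, 9) + (14, 3). λ = (3 - 9)/(14 - 2) ≡ 11/12 mod 17. 12⁻¹ ≡ 10 (mod 17), so λ ≡ 8.
  x = λ² - 2 - 14 = 64 - 16 ≡ 14; y = λ·(2 - 14) - 9 ≡ 14. → (14, 14)
5P: (14, 14) + (14, 3): same x and y₁ ≡ -y₂, so the sum is ∞.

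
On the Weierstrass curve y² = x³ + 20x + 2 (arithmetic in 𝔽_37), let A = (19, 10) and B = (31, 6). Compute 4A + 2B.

(21, 27)

First 4A:
Double-and-add on 4 = (100)₂. Start with A = (19, 10) for the leading 1-bit.
double: tangent at (19, 10): λ = (3·19² + 20)/(2·10) ≡ 30/20. 20⁻¹ ≡ 13 (mod 37), so λ ≡ 30·13 ≡ 20.
  x = λ² - 19 - 19 = 400 - 38 ≡ 29; y = λ·(19 - 29) - 10 ≡ 12. → (29, 12)
double: tangent at (29, 12): λ = (3·29² + 20)/(2·12) ≡ 27/24. 24⁻¹ ≡ 17 (mod 37) since 24·17 = 408 ≡ 1, so λ ≡ 27·17 ≡ 15.
  x = λ² - 29 - 29 = 225 - 58 ≡ 19; y = λ·(29 - 19) - 12 ≡ 27. → (19, 27)
4A = (19, 27).
Next 2B:
Repeated addition: build up to 2B.
2B: tangent at (31, 6): λ = (3·31² + 20)/(2·6) ≡ 17/12. 12⁻¹ ≡ 34 (mod 37), so λ ≡ 17·34 ≡ 23.
  x = λ² - 31 - 31 = 529 - 62 ≡ 23; y = λ·(31 - 23) - 6 ≡ 30. → (23, 30)
2B = (23, 30).
Finally 4A + 2B:
(19, 27) + (23, 30). λ = (30 - 27)/(23 - 19) ≡ 3/4 mod 37. 4⁻¹ ≡ 28 (mod 37) since 4·28 = 112 ≡ 1, so λ ≡ 10.
  x = λ² - 19 - 23 = 100 - 42 ≡ 21; y = λ·(19 - 21) - 27 ≡ 27. → (21, 27)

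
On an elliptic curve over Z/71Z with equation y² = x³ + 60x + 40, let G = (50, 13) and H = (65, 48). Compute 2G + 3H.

(38, 45)

First 2G:
Repeated addition: build up to 2G.
2G: tangent at (50, 13): λ = (3·50² + 60)/(2·13) ≡ 34/26. 26⁻¹ ≡ 41 (mod 71), so λ ≡ 34·41 ≡ 45.
  x = λ² - 50 - 50 = 2025 - 100 ≡ 8; y = λ·(50 - 8) - 13 ≡ 31. → (8, 31)
2G = (8, 31).
Next 3H:
Repeated addition: build up to 3H.
2H: tangent at (65, 48): λ = (3·65² + 60)/(2·48) ≡ 26/25. 25⁻¹ ≡ 54 (mod 71) since 25·54 = 1350 ≡ 1, so λ ≡ 26·54 ≡ 55.
  x = λ² - 65 - 65 = 3025 - 130 ≡ 55; y = λ·(65 - 55) - 48 ≡ 5. → (55, 5)
3H: (55, 5) + (65, 48). λ = (48 - 5)/(65 - 55) ≡ 43/10 mod 71. 10⁻¹ ≡ 64 (mod 71), so λ ≡ 54.
  x = λ² - 55 - 65 = 2916 - 120 ≡ 27; y = λ·(55 - 27) - 5 ≡ 16. → (27, 16)
3H = (27, 16).
Finally 2G + 3H:
(8, 31) + (27, 16). λ = (16 - 31)/(27 - 8) ≡ 56/19 mod 71. 19⁻¹ ≡ 15 (mod 71), so λ ≡ 59.
  x = λ² - 8 - 27 = 3481 - 35 ≡ 38; y = λ·(8 - 38) - 31 ≡ 45. → (38, 45)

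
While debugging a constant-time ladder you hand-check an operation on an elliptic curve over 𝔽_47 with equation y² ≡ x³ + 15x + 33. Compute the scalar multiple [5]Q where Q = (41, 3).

Repeated addition: build up to 5Q.
2Q: tangent at (41, 3): λ = (3·41² + 15)/(2·3) ≡ 29/6. 6⁻¹ ≡ 8 (mod 47) since 6·8 = 48 ≡ 1, so λ ≡ 29·8 ≡ 44.
  x = λ² - 41 - 41 = 1936 - 82 ≡ 21; y = λ·(41 - 21) - 3 ≡ 31. → (21, 31)
3Q: (21, 31) + (41, 3). λ = (3 - 31)/(41 - 21) ≡ 19/20 mod 47. 20⁻¹ ≡ 40 (mod 47), so λ ≡ 8.
  x = λ² - 21 - 41 = 64 - 62 ≡ 2; y = λ·(21 - 2) - 31 ≡ 27. → (2, 27)
4Q: (2, 27) + (41, 3). λ = (3 - 27)/(41 - 2) ≡ 23/39 mod 47. 39⁻¹ ≡ 41 (mod 47), so λ ≡ 3.
  x = λ² - 2 - 41 = 9 - 43 ≡ 13; y = λ·(2 - 13) - 27 ≡ 34. → (13, 34)
5Q: (13, 34) + (41, 3). λ = (3 - 34)/(41 - 13) ≡ 16/28 mod 47. 28⁻¹ ≡ 42 (mod 47), so λ ≡ 14.
  x = λ² - 13 - 41 = 196 - 54 ≡ 1; y = λ·(13 - 1) - 34 ≡ 40. → (1, 40)

(1, 40)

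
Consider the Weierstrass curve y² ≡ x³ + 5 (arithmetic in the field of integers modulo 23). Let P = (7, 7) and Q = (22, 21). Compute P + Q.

(10, 4)

(7, 7) + (22, 21). λ = (21 - 7)/(22 - 7) ≡ 14/15 mod 23. 15⁻¹ ≡ 20 (mod 23), so λ ≡ 4.
  x = λ² - 7 - 22 = 16 - 29 ≡ 10; y = λ·(7 - 10) - 7 ≡ 4. → (10, 4)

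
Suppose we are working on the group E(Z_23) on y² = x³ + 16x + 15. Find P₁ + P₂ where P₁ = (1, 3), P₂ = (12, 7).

(1, 3) + (12, 7). λ = (7 - 3)/(12 - 1) ≡ 4/11 mod 23. 11⁻¹ ≡ 21 (mod 23) since 11·21 = 231 ≡ 1, so λ ≡ 15.
  x = λ² - 1 - 12 = 225 - 13 ≡ 5; y = λ·(1 - 5) - 3 ≡ 6. → (5, 6)

(5, 6)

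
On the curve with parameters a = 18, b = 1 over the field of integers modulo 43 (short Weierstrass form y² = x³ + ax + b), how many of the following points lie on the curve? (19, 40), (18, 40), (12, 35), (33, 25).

(19, 40): 40² ≡ 9, rhs ≡ 21 → off.
(18, 40): 40² ≡ 9, rhs ≡ 8 → off.
(12, 35): 35² ≡ 21, rhs ≡ 10 → off.
(33, 25): 25² ≡ 23, rhs ≡ 25 → off.

0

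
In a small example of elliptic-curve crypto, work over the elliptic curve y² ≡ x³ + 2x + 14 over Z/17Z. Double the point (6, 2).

tangent at (6, 2): λ = (3·6² + 2)/(2·2) ≡ 8/4. 4⁻¹ ≡ 13 (mod 17), so λ ≡ 8·13 ≡ 2.
  x = λ² - 6 - 6 = 4 - 12 ≡ 9; y = λ·(6 - 9) - 2 ≡ 9. → (9, 9)

(9, 9)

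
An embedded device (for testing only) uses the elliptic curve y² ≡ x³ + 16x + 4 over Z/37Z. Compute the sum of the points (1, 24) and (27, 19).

(1, 24) + (27, 19). λ = (19 - 24)/(27 - 1) ≡ 32/26 mod 37. 26⁻¹ ≡ 10 (mod 37) since 26·10 = 260 ≡ 1, so λ ≡ 24.
  x = λ² - 1 - 27 = 576 - 28 ≡ 30; y = λ·(1 - 30) - 24 ≡ 20. → (30, 20)

(30, 20)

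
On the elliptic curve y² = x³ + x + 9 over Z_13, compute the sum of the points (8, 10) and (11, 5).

(8, 10) + (11, 5). λ = (5 - 10)/(11 - 8) ≡ 8/3 mod 13. 3⁻¹ ≡ 9 (mod 13), so λ ≡ 7.
  x = λ² - 8 - 11 = 49 - 19 ≡ 4; y = λ·(8 - 4) - 10 ≡ 5. → (4, 5)

(4, 5)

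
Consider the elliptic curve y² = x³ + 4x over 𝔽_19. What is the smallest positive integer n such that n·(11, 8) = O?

2P: tangent at (11, 8): λ = (3·11² + 4)/(2·8) ≡ 6/16. 16⁻¹ ≡ 6 (mod 19) since 16·6 = 96 ≡ 1, so λ ≡ 6·6 ≡ 17.
  x = λ² - 11 - 11 = 289 - 22 ≡ 1; y = λ·(11 - 1) - 8 ≡ 10. → (1, 10)
3P: (1, 10) + (11, 8). λ = (8 - 10)/(11 - 1) ≡ 17/10 mod 19. 10⁻¹ ≡ 2 (mod 19), so λ ≡ 15.
  x = λ² - 1 - 11 = 225 - 12 ≡ 4; y = λ·(1 - 4) - 10 ≡ 2. → (4, 2)
4P: (4, 2) + (11, 8). λ = (8 - 2)/(11 - 4) ≡ 6/7 mod 19. 7⁻¹ ≡ 11 (mod 19) since 7·11 = 77 ≡ 1, so λ ≡ 9.
  x = λ² - 4 - 11 = 81 - 15 ≡ 9; y = λ·(4 - 9) - 2 ≡ 10. → (9, 10)
5P: (9, 10) + (11, 8). λ = (8 - 10)/(11 - 9) ≡ 17/2 mod 19. 2⁻¹ ≡ 10 (mod 19) since 2·10 = 20 ≡ 1, so λ ≡ 18.
  x = λ² - 9 - 11 = 324 - 20 ≡ 0; y = λ·(9 - 0) - 10 ≡ 0. → (0, 0)
6P: (0, 0) + (11, 8). λ = (8 - 0)/(11 - 0) ≡ 8/11 mod 19. 11⁻¹ ≡ 7 (mod 19) since 11·7 = 77 ≡ 1, so λ ≡ 18.
  x = λ² - 0 - 11 = 324 - 11 ≡ 9; y = λ·(0 - 9) - 0 ≡ 9. → (9, 9)
7P: (9, 9) + (11, 8). λ = (8 - 9)/(11 - 9) ≡ 18/2 mod 19. 2⁻¹ ≡ 10 (mod 19) since 2·10 = 20 ≡ 1, so λ ≡ 9.
  x = λ² - 9 - 11 = 81 - 20 ≡ 4; y = λ·(9 - 4) - 9 ≡ 17. → (4, 17)
8P: (4, 17) + (11, 8). λ = (8 - 17)/(11 - 4) ≡ 10/7 mod 19. 7⁻¹ ≡ 11 (mod 19), so λ ≡ 15.
  x = λ² - 4 - 11 = 225 - 15 ≡ 1; y = λ·(4 - 1) - 17 ≡ 9. → (1, 9)
9P: (1, 9) + (11, 8). λ = (8 - 9)/(11 - 1) ≡ 18/10 mod 19. 10⁻¹ ≡ 2 (mod 19), so λ ≡ 17.
  x = λ² - 1 - 11 = 289 - 12 ≡ 11; y = λ·(1 - 11) - 9 ≡ 11. → (11, 11)
10P: (11, 11) + (11, 8): same x and y₁ ≡ -y₂, so the sum is O.
10P = O, so the order is 10.

10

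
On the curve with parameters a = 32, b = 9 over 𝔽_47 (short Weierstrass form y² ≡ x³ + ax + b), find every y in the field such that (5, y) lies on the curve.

23, 24

x³ + 32x + 9 = 294 ≡ 12 (mod 47).
Square roots of 12 mod 47: 23 and 24 (since 23² = 529 ≡ 12).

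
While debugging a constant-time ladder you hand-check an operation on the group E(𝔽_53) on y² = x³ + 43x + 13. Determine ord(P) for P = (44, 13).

2P: tangent at (44, 13): λ = (3·44² + 43)/(2·13) ≡ 21/26. 26⁻¹ ≡ 51 (mod 53) since 26·51 = 1326 ≡ 1, so λ ≡ 21·51 ≡ 11.
  x = λ² - 44 - 44 = 121 - 88 ≡ 33; y = λ·(44 - 33) - 13 ≡ 2. → (33, 2)
3P: (33, 2) + (44, 13). λ = (13 - 2)/(44 - 33) ≡ 11/11 mod 53. 11⁻¹ ≡ 29 (mod 53), so λ ≡ 1.
  x = λ² - 33 - 44 = 1 - 77 ≡ 30; y = λ·(33 - 30) - 2 ≡ 1. → (30, 1)
4P: (30, 1) + (44, 13). λ = (13 - 1)/(44 - 30) ≡ 12/14 mod 53. 14⁻¹ ≡ 19 (mod 53) since 14·19 = 266 ≡ 1, so λ ≡ 16.
  x = λ² - 30 - 44 = 256 - 74 ≡ 23; y = λ·(30 - 23) - 1 ≡ 5. → (23, 5)
5P: (23, 5) + (44, 13). λ = (13 - 5)/(44 - 23) ≡ 8/21 mod 53. 21⁻¹ ≡ 48 (mod 53), so λ ≡ 13.
  x = λ² - 23 - 44 = 169 - 67 ≡ 49; y = λ·(23 - 49) - 5 ≡ 28. → (49, 28)
6P: (49, 28) + (44, 13). λ = (13 - 28)/(44 - 49) ≡ 38/48 mod 53. 48⁻¹ ≡ 21 (mod 53), so λ ≡ 3.
  x = λ² - 49 - 44 = 9 - 93 ≡ 22; y = λ·(49 - 22) - 28 ≡ 0. → (22, 0)
7P: (22, 0) + (44, 13). λ = (13 - 0)/(44 - 22) ≡ 13/22 mod 53. 22⁻¹ ≡ 41 (mod 53), so λ ≡ 3.
  x = λ² - 22 - 44 = 9 - 66 ≡ 49; y = λ·(22 - 49) - 0 ≡ 25. → (49, 25)
8P: (49, 25) + (44, 13). λ = (13 - 25)/(44 - 49) ≡ 41/48 mod 53. 48⁻¹ ≡ 21 (mod 53), so λ ≡ 13.
  x = λ² - 49 - 44 = 169 - 93 ≡ 23; y = λ·(49 - 23) - 25 ≡ 48. → (23, 48)
9P: (23, 48) + (44, 13). λ = (13 - 48)/(44 - 23) ≡ 18/21 mod 53. 21⁻¹ ≡ 48 (mod 53), so λ ≡ 16.
  x = λ² - 23 - 44 = 256 - 67 ≡ 30; y = λ·(23 - 30) - 48 ≡ 52. → (30, 52)
10P: (30, 52) + (44, 13). λ = (13 - 52)/(44 - 30) ≡ 14/14 mod 53. 14⁻¹ ≡ 19 (mod 53), so λ ≡ 1.
  x = λ² - 30 - 44 = 1 - 74 ≡ 33; y = λ·(30 - 33) - 52 ≡ 51. → (33, 51)
11P: (33, 51) + (44, 13). λ = (13 - 51)/(44 - 33) ≡ 15/11 mod 53. 11⁻¹ ≡ 29 (mod 53), so λ ≡ 11.
  x = λ² - 33 - 44 = 121 - 77 ≡ 44; y = λ·(33 - 44) - 51 ≡ 40. → (44, 40)
12P: (44, 40) + (44, 13): same x and y₁ ≡ -y₂, so the sum is O.
12P = O, so the order is 12.

12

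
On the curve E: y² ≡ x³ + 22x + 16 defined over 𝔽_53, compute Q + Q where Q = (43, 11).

(45, 32)

tangent at (43, 11): λ = (3·43² + 22)/(2·11) ≡ 4/22. 22⁻¹ ≡ 41 (mod 53), so λ ≡ 4·41 ≡ 5.
  x = λ² - 43 - 43 = 25 - 86 ≡ 45; y = λ·(43 - 45) - 11 ≡ 32. → (45, 32)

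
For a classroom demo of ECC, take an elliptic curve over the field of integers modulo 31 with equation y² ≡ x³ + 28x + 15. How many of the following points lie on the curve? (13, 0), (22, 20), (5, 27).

(13, 0): 0² ≡ 0, rhs ≡ 3 → off.
(22, 20): 20² ≡ 28, rhs ≡ 26 → off.
(5, 27): 27² ≡ 16, rhs ≡ 1 → off.

0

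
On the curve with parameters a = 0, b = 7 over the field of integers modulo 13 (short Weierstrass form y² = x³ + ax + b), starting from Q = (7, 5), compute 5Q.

(8, 8)

Double-and-add on 5 = (101)₂. Start with Q = (7, 5) for the leading 1-bit.
double: tangent at (7, 5): λ = (3·7² + 0)/(2·5) ≡ 4/10. 10⁻¹ ≡ 4 (mod 13), so λ ≡ 4·4 ≡ 3.
  x = λ² - 7 - 7 = 9 - 14 ≡ 8; y = λ·(7 - 8) - 5 ≡ 5. → (8, 5)
double: tangent at (8, 5): λ = (3·8² + 0)/(2·5) ≡ 10/10. 10⁻¹ ≡ 4 (mod 13) since 10·4 = 40 ≡ 1, so λ ≡ 10·4 ≡ 1.
  x = λ² - 8 - 8 = 1 - 16 ≡ 11; y = λ·(8 - 11) - 5 ≡ 5. → (11, 5)
add Q: (11, 5) + (7, 5). λ = (5 - 5)/(7 - 11) ≡ 0/9 mod 13. 9⁻¹ ≡ 3 (mod 13) since 9·3 = 27 ≡ 1, so λ ≡ 0.
  x = λ² - 11 - 7 = 0 - 18 ≡ 8; y = λ·(11 - 8) - 5 ≡ 8. → (8, 8)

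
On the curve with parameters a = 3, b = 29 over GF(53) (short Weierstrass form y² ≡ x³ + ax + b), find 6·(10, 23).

Write Q = (10, 23).
Repeated addition: build up to 6Q.
2Q: tangent at (10, 23): λ = (3·10² + 3)/(2·23) ≡ 38/46. 46⁻¹ ≡ 15 (mod 53), so λ ≡ 38·15 ≡ 40.
  x = λ² - 10 - 10 = 1600 - 20 ≡ 43; y = λ·(10 - 43) - 23 ≡ 35. → (43, 35)
3Q: (43, 35) + (10, 23). λ = (23 - 35)/(10 - 43) ≡ 41/20 mod 53. 20⁻¹ ≡ 8 (mod 53), so λ ≡ 10.
  x = λ² - 43 - 10 = 100 - 53 ≡ 47; y = λ·(43 - 47) - 35 ≡ 31. → (47, 31)
4Q: (47, 31) + (10, 23). λ = (23 - 31)/(10 - 47) ≡ 45/16 mod 53. 16⁻¹ ≡ 10 (mod 53) since 16·10 = 160 ≡ 1, so λ ≡ 26.
  x = λ² - 47 - 10 = 676 - 57 ≡ 36; y = λ·(47 - 36) - 31 ≡ 43. → (36, 43)
5Q: (36, 43) + (10, 23). λ = (23 - 43)/(10 - 36) ≡ 33/27 mod 53. 27⁻¹ ≡ 2 (mod 53), so λ ≡ 13.
  x = λ² - 36 - 10 = 169 - 46 ≡ 17; y = λ·(36 - 17) - 43 ≡ 45. → (17, 45)
6Q: (17, 45) + (10, 23). λ = (23 - 45)/(10 - 17) ≡ 31/46 mod 53. 46⁻¹ ≡ 15 (mod 53), so λ ≡ 41.
  x = λ² - 17 - 10 = 1681 - 27 ≡ 11; y = λ·(17 - 11) - 45 ≡ 42. → (11, 42)

(11, 42)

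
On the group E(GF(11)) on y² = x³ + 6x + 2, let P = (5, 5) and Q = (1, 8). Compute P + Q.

(5, 5) + (1, 8). λ = (8 - 5)/(1 - 5) ≡ 3/7 mod 11. 7⁻¹ ≡ 8 (mod 11), so λ ≡ 2.
  x = λ² - 5 - 1 = 4 - 6 ≡ 9; y = λ·(5 - 9) - 5 ≡ 9. → (9, 9)

(9, 9)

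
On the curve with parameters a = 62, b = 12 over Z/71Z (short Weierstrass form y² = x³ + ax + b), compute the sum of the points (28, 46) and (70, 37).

(28, 46) + (70, 37). λ = (37 - 46)/(70 - 28) ≡ 62/42 mod 71. 42⁻¹ ≡ 22 (mod 71), so λ ≡ 15.
  x = λ² - 28 - 70 = 225 - 98 ≡ 56; y = λ·(28 - 56) - 46 ≡ 31. → (56, 31)

(56, 31)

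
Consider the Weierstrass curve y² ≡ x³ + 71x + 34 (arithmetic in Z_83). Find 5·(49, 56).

O

Write P = (49, 56).
Double-and-add on 5 = (101)₂. Start with P = (49, 56) for the leading 1-bit.
double: tangent at (49, 56): λ = (3·49² + 71)/(2·56) ≡ 53/29. 29⁻¹ ≡ 63 (mod 83), so λ ≡ 53·63 ≡ 19.
  x = λ² - 49 - 49 = 361 - 98 ≡ 14; y = λ·(49 - 14) - 56 ≡ 28. → (14, 28)
double: tangent at (14, 28): λ = (3·14² + 71)/(2·28) ≡ 78/56. 56⁻¹ ≡ 43 (mod 83) since 56·43 = 2408 ≡ 1, so λ ≡ 78·43 ≡ 34.
  x = λ² - 14 - 14 = 1156 - 28 ≡ 49; y = λ·(14 - 49) - 28 ≡ 27. → (49, 27)
add P: (49, 27) + (49, 56): same x and y₁ ≡ -y₂, so the sum is ∞.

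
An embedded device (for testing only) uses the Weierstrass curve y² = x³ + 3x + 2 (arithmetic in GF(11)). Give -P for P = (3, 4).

-(3, 4) = (3, -4 mod 11) = (3, 7).

(3, 7)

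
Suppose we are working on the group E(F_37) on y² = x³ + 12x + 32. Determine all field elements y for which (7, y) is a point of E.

none

x³ + 12x + 32 = 459 ≡ 15 (mod 37).
15 is a non-residue mod 37; no y exists.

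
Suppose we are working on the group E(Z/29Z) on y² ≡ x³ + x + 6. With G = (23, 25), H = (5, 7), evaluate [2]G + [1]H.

(4, 4)

First 2G:
Repeated addition: build up to 2G.
2G: tangent at (23, 25): λ = (3·23² + 1)/(2·25) ≡ 22/21. 21⁻¹ ≡ 18 (mod 29) since 21·18 = 378 ≡ 1, so λ ≡ 22·18 ≡ 19.
  x = λ² - 23 - 23 = 361 - 46 ≡ 25; y = λ·(23 - 25) - 25 ≡ 24. → (25, 24)
2G = (25, 24).
Finally 2G + H:
(25, 24) + (5, 7). λ = (7 - 24)/(5 - 25) ≡ 12/9 mod 29. 9⁻¹ ≡ 13 (mod 29), so λ ≡ 11.
  x = λ² - 25 - 5 = 121 - 30 ≡ 4; y = λ·(25 - 4) - 24 ≡ 4. → (4, 4)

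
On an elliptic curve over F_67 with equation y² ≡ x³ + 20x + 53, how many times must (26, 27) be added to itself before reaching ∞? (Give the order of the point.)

5

2P: tangent at (26, 27): λ = (3·26² + 20)/(2·27) ≡ 38/54. 54⁻¹ ≡ 36 (mod 67), so λ ≡ 38·36 ≡ 28.
  x = λ² - 26 - 26 = 784 - 52 ≡ 62; y = λ·(26 - 62) - 27 ≡ 37. → (62, 37)
3P: (62, 37) + (26, 27). λ = (27 - 37)/(26 - 62) ≡ 57/31 mod 67. 31⁻¹ ≡ 13 (mod 67), so λ ≡ 4.
  x = λ² - 62 - 26 = 16 - 88 ≡ 62; y = λ·(62 - 62) - 37 ≡ 30. → (62, 30)
4P: (62, 30) + (26, 27). λ = (27 - 30)/(26 - 62) ≡ 64/31 mod 67. 31⁻¹ ≡ 13 (mod 67), so λ ≡ 28.
  x = λ² - 62 - 26 = 784 - 88 ≡ 26; y = λ·(62 - 26) - 30 ≡ 40. → (26, 40)
5P: (26, 40) + (26, 27): same x and y₁ ≡ -y₂, so the sum is ∞.
5P = ∞, so the order is 5.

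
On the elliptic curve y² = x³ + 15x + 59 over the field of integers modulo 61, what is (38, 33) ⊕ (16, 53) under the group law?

(29, 42)

(38, 33) + (16, 53). λ = (53 - 33)/(16 - 38) ≡ 20/39 mod 61. 39⁻¹ ≡ 36 (mod 61), so λ ≡ 49.
  x = λ² - 38 - 16 = 2401 - 54 ≡ 29; y = λ·(38 - 29) - 33 ≡ 42. → (29, 42)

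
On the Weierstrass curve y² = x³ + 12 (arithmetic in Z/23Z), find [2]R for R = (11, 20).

(10, 0)

tangent at (11, 20): λ = (3·11² + 0)/(2·20) ≡ 18/17. 17⁻¹ ≡ 19 (mod 23), so λ ≡ 18·19 ≡ 20.
  x = λ² - 11 - 11 = 400 - 22 ≡ 10; y = λ·(11 - 10) - 20 ≡ 0. → (10, 0)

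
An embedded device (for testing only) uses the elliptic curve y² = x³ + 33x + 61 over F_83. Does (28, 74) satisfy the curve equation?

no

y² = 74² ≡ 81; x³ + 33x + 61 = 22937 ≡ 29 (mod 83). 81 ≠ 29.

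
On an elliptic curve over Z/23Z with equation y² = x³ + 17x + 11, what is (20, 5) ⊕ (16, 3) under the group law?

(16, 20)

(20, 5) + (16, 3). λ = (3 - 5)/(16 - 20) ≡ 21/19 mod 23. 19⁻¹ ≡ 17 (mod 23), so λ ≡ 12.
  x = λ² - 20 - 16 = 144 - 36 ≡ 16; y = λ·(20 - 16) - 5 ≡ 20. → (16, 20)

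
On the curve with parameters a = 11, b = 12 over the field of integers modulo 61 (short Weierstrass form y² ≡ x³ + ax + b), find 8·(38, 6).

(38, 55)

Write Q = (38, 6).
Repeated addition: build up to 8Q.
2Q: tangent at (38, 6): λ = (3·38² + 11)/(2·6) ≡ 12/12. 12⁻¹ ≡ 56 (mod 61) since 12·56 = 672 ≡ 1, so λ ≡ 12·56 ≡ 1.
  x = λ² - 38 - 38 = 1 - 76 ≡ 47; y = λ·(38 - 47) - 6 ≡ 46. → (47, 46)
3Q: (47, 46) + (38, 6). λ = (6 - 46)/(38 - 47) ≡ 21/52 mod 61. 52⁻¹ ≡ 27 (mod 61), so λ ≡ 18.
  x = λ² - 47 - 38 = 324 - 85 ≡ 56; y = λ·(47 - 56) - 46 ≡ 36. → (56, 36)
4Q: (56, 36) + (38, 6). λ = (6 - 36)/(38 - 56) ≡ 31/43 mod 61. 43⁻¹ ≡ 44 (mod 61), so λ ≡ 22.
  x = λ² - 56 - 38 = 484 - 94 ≡ 24; y = λ·(56 - 24) - 36 ≡ 58. → (24, 58)
5Q: (24, 58) + (38, 6). λ = (6 - 58)/(38 - 24) ≡ 9/14 mod 61. 14⁻¹ ≡ 48 (mod 61), so λ ≡ 5.
  x = λ² - 24 - 38 = 25 - 62 ≡ 24; y = λ·(24 - 24) - 58 ≡ 3. → (24, 3)
6Q: (24, 3) + (38, 6). λ = (6 - 3)/(38 - 24) ≡ 3/14 mod 61. 14⁻¹ ≡ 48 (mod 61), so λ ≡ 22.
  x = λ² - 24 - 38 = 484 - 62 ≡ 56; y = λ·(24 - 56) - 3 ≡ 25. → (56, 25)
7Q: (56, 25) + (38, 6). λ = (6 - 25)/(38 - 56) ≡ 42/43 mod 61. 43⁻¹ ≡ 44 (mod 61), so λ ≡ 18.
  x = λ² - 56 - 38 = 324 - 94 ≡ 47; y = λ·(56 - 47) - 25 ≡ 15. → (47, 15)
8Q: (47, 15) + (38, 6). λ = (6 - 15)/(38 - 47) ≡ 52/52 mod 61. 52⁻¹ ≡ 27 (mod 61), so λ ≡ 1.
  x = λ² - 47 - 38 = 1 - 85 ≡ 38; y = λ·(47 - 38) - 15 ≡ 55. → (38, 55)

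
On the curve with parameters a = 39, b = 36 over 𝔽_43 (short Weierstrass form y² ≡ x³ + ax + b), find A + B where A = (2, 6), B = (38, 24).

(14, 31)

(2, 6) + (38, 24). λ = (24 - 6)/(38 - 2) ≡ 18/36 mod 43. 36⁻¹ ≡ 6 (mod 43) since 36·6 = 216 ≡ 1, so λ ≡ 22.
  x = λ² - 2 - 38 = 484 - 40 ≡ 14; y = λ·(2 - 14) - 6 ≡ 31. → (14, 31)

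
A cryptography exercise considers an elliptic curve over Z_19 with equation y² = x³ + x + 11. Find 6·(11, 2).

(13, 13)

Write Q = (11, 2).
Double-and-add on 6 = (110)₂. Start with Q = (11, 2) for the leading 1-bit.
double: tangent at (11, 2): λ = (3·11² + 1)/(2·2) ≡ 3/4. 4⁻¹ ≡ 5 (mod 19) since 4·5 = 20 ≡ 1, so λ ≡ 3·5 ≡ 15.
  x = λ² - 11 - 11 = 225 - 22 ≡ 13; y = λ·(11 - 13) - 2 ≡ 6. → (13, 6)
add Q: (13, 6) + (11, 2). λ = (2 - 6)/(11 - 13) ≡ 15/17 mod 19. 17⁻¹ ≡ 9 (mod 19), so λ ≡ 2.
  x = λ² - 13 - 11 = 4 - 24 ≡ 18; y = λ·(13 - 18) - 6 ≡ 3. → (18, 3)
double: tangent at (18, 3): λ = (3·18² + 1)/(2·3) ≡ 4/6. 6⁻¹ ≡ 16 (mod 19) since 6·16 = 96 ≡ 1, so λ ≡ 4·16 ≡ 7.
  x = λ² - 18 - 18 = 49 - 36 ≡ 13; y = λ·(18 - 13) - 3 ≡ 13. → (13, 13)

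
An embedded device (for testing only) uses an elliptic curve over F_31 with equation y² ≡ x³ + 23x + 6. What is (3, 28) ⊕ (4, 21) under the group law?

(11, 28)

(3, 28) + (4, 21). λ = (21 - 28)/(4 - 3) ≡ 24/1 mod 31. 1⁻¹ ≡ 1 (mod 31), so λ ≡ 24.
  x = λ² - 3 - 4 = 576 - 7 ≡ 11; y = λ·(3 - 11) - 28 ≡ 28. → (11, 28)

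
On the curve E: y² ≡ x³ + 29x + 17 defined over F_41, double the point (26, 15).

(26, 26)

tangent at (26, 15): λ = (3·26² + 29)/(2·15) ≡ 7/30. 30⁻¹ ≡ 26 (mod 41), so λ ≡ 7·26 ≡ 18.
  x = λ² - 26 - 26 = 324 - 52 ≡ 26; y = λ·(26 - 26) - 15 ≡ 26. → (26, 26)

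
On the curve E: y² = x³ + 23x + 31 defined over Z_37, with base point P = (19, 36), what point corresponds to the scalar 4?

(3, 4)

Repeated addition: build up to 4P.
2P: tangent at (19, 36): λ = (3·19² + 23)/(2·36) ≡ 33/35. 35⁻¹ ≡ 18 (mod 37), so λ ≡ 33·18 ≡ 2.
  x = λ² - 19 - 19 = 4 - 38 ≡ 3; y = λ·(19 - 3) - 36 ≡ 33. → (3, 33)
3P: (3, 33) + (19, 36). λ = (36 - 33)/(19 - 3) ≡ 3/16 mod 37. 16⁻¹ ≡ 7 (mod 37) since 16·7 = 112 ≡ 1, so λ ≡ 21.
  x = λ² - 3 - 19 = 441 - 22 ≡ 12; y = λ·(3 - 12) - 33 ≡ 0. → (12, 0)
4P: (12, 0) + (19, 36). λ = (36 - 0)/(19 - 12) ≡ 36/7 mod 37. 7⁻¹ ≡ 16 (mod 37) since 7·16 = 112 ≡ 1, so λ ≡ 21.
  x = λ² - 12 - 19 = 441 - 31 ≡ 3; y = λ·(12 - 3) - 0 ≡ 4. → (3, 4)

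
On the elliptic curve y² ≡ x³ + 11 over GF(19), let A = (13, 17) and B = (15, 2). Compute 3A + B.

(10, 2)

First 3A:
Repeated addition: build up to 3A.
2A: tangent at (13, 17): λ = (3·13² + 0)/(2·17) ≡ 13/15. 15⁻¹ ≡ 14 (mod 19), so λ ≡ 13·14 ≡ 11.
  x = λ² - 13 - 13 = 121 - 26 ≡ 0; y = λ·(13 - 0) - 17 ≡ 12. → (0, 12)
3A: (0, 12) + (13, 17). λ = (17 - 12)/(13 - 0) ≡ 5/13 mod 19. 13⁻¹ ≡ 3 (mod 19) since 13·3 = 39 ≡ 1, so λ ≡ 15.
  x = λ² - 0 - 13 = 225 - 13 ≡ 3; y = λ·(0 - 3) - 12 ≡ 0. → (3, 0)
3A = (3, 0).
Finally 3A + B:
(3, 0) + (15, 2). λ = (2 - 0)/(15 - 3) ≡ 2/12 mod 19. 12⁻¹ ≡ 8 (mod 19), so λ ≡ 16.
  x = λ² - 3 - 15 = 256 - 18 ≡ 10; y = λ·(3 - 10) - 0 ≡ 2. → (10, 2)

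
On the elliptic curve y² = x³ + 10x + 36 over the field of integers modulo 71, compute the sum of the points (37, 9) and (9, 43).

(37, 9) + (9, 43). λ = (43 - 9)/(9 - 37) ≡ 34/43 mod 71. 43⁻¹ ≡ 38 (mod 71), so λ ≡ 14.
  x = λ² - 37 - 9 = 196 - 46 ≡ 8; y = λ·(37 - 8) - 9 ≡ 42. → (8, 42)

(8, 42)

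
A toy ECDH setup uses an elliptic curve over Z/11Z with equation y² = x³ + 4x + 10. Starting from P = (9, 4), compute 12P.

(8, 9)

Double-and-add on 12 = (1100)₂. Start with P = (9, 4) for the leading 1-bit.
double: tangent at (9, 4): λ = (3·9² + 4)/(2·4) ≡ 5/8. 8⁻¹ ≡ 7 (mod 11), so λ ≡ 5·7 ≡ 2.
  x = λ² - 9 - 9 = 4 - 18 ≡ 8; y = λ·(9 - 8) - 4 ≡ 9. → (8, 9)
add P: (8, 9) + (9, 4). λ = (4 - 9)/(9 - 8) ≡ 6/1 mod 11. 1⁻¹ ≡ 1 (mod 11) since 1·1 = 1 ≡ 1, so λ ≡ 6.
  x = λ² - 8 - 9 = 36 - 17 ≡ 8; y = λ·(8 - 8) - 9 ≡ 2. → (8, 2)
double: tangent at (8, 2): λ = (3·8² + 4)/(2·2) ≡ 9/4. 4⁻¹ ≡ 3 (mod 11) since 4·3 = 12 ≡ 1, so λ ≡ 9·3 ≡ 5.
  x = λ² - 8 - 8 = 25 - 16 ≡ 9; y = λ·(8 - 9) - 2 ≡ 4. → (9, 4)
double: tangent at (9, 4): λ = (3·9² + 4)/(2·4) ≡ 5/8. 8⁻¹ ≡ 7 (mod 11), so λ ≡ 5·7 ≡ 2.
  x = λ² - 9 - 9 = 4 - 18 ≡ 8; y = λ·(9 - 8) - 4 ≡ 9. → (8, 9)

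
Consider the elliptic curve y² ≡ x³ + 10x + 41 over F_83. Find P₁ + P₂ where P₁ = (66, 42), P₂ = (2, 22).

(66, 42) + (2, 22). λ = (22 - 42)/(2 - 66) ≡ 63/19 mod 83. 19⁻¹ ≡ 35 (mod 83) since 19·35 = 665 ≡ 1, so λ ≡ 47.
  x = λ² - 66 - 2 = 2209 - 68 ≡ 66; y = λ·(66 - 66) - 42 ≡ 41. → (66, 41)

(66, 41)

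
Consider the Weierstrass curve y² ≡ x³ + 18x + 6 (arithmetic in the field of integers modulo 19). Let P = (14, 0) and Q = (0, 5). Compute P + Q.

(6, 8)

(14, 0) + (0, 5). λ = (5 - 0)/(0 - 14) ≡ 5/5 mod 19. 5⁻¹ ≡ 4 (mod 19), so λ ≡ 1.
  x = λ² - 14 - 0 = 1 - 14 ≡ 6; y = λ·(14 - 6) - 0 ≡ 8. → (6, 8)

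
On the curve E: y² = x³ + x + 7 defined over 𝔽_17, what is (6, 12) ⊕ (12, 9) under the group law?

(6, 12) + (12, 9). λ = (9 - 12)/(12 - 6) ≡ 14/6 mod 17. 6⁻¹ ≡ 3 (mod 17), so λ ≡ 8.
  x = λ² - 6 - 12 = 64 - 18 ≡ 12; y = λ·(6 - 12) - 12 ≡ 8. → (12, 8)

(12, 8)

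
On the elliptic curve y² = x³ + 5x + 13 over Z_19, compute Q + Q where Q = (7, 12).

(5, 7)

tangent at (7, 12): λ = (3·7² + 5)/(2·12) ≡ 0/5. 5⁻¹ ≡ 4 (mod 19), so λ ≡ 0·4 ≡ 0.
  x = λ² - 7 - 7 = 0 - 14 ≡ 5; y = λ·(7 - 5) - 12 ≡ 7. → (5, 7)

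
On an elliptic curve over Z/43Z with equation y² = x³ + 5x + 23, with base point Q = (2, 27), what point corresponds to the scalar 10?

Double-and-add on 10 = (1010)₂. Start with Q = (2, 27) for the leading 1-bit.
double: tangent at (2, 27): λ = (3·2² + 5)/(2·27) ≡ 17/11. 11⁻¹ ≡ 4 (mod 43) since 11·4 = 44 ≡ 1, so λ ≡ 17·4 ≡ 25.
  x = λ² - 2 - 2 = 625 - 4 ≡ 19; y = λ·(2 - 19) - 27 ≡ 21. → (19, 21)
double: tangent at (19, 21): λ = (3·19² + 5)/(2·21) ≡ 13/42. 42⁻¹ ≡ 42 (mod 43), so λ ≡ 13·42 ≡ 30.
  x = λ² - 19 - 19 = 900 - 38 ≡ 2; y = λ·(19 - 2) - 21 ≡ 16. → (2, 16)
add Q: (2, 16) + (2, 27): same x and y₁ ≡ -y₂, so the sum is ∞.
double: ∞ + ∞ = ∞ (identity).

O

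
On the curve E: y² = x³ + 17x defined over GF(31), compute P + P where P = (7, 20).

(18, 0)

tangent at (7, 20): λ = (3·7² + 17)/(2·20) ≡ 9/9. 9⁻¹ ≡ 7 (mod 31) since 9·7 = 63 ≡ 1, so λ ≡ 9·7 ≡ 1.
  x = λ² - 7 - 7 = 1 - 14 ≡ 18; y = λ·(7 - 18) - 20 ≡ 0. → (18, 0)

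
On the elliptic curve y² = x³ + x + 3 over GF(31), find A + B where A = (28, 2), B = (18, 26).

(23, 17)

(28, 2) + (18, 26). λ = (26 - 2)/(18 - 28) ≡ 24/21 mod 31. 21⁻¹ ≡ 3 (mod 31), so λ ≡ 10.
  x = λ² - 28 - 18 = 100 - 46 ≡ 23; y = λ·(28 - 23) - 2 ≡ 17. → (23, 17)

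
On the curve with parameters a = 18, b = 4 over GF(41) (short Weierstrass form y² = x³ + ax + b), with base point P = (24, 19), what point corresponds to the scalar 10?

(16, 1)

Double-and-add on 10 = (1010)₂. Start with P = (24, 19) for the leading 1-bit.
double: tangent at (24, 19): λ = (3·24² + 18)/(2·19) ≡ 24/38. 38⁻¹ ≡ 27 (mod 41) since 38·27 = 1026 ≡ 1, so λ ≡ 24·27 ≡ 33.
  x = λ² - 24 - 24 = 1089 - 48 ≡ 16; y = λ·(24 - 16) - 19 ≡ 40. → (16, 40)
double: tangent at (16, 40): λ = (3·16² + 18)/(2·40) ≡ 7/39. 39⁻¹ ≡ 20 (mod 41) since 39·20 = 780 ≡ 1, so λ ≡ 7·20 ≡ 17.
  x = λ² - 16 - 16 = 289 - 32 ≡ 11; y = λ·(16 - 11) - 40 ≡ 4. → (11, 4)
add P: (11, 4) + (24, 19). λ = (19 - 4)/(24 - 11) ≡ 15/13 mod 41. 13⁻¹ ≡ 19 (mod 41) since 13·19 = 247 ≡ 1, so λ ≡ 39.
  x = λ² - 11 - 24 = 1521 - 35 ≡ 10; y = λ·(11 - 10) - 4 ≡ 35. → (10, 35)
double: tangent at (10, 35): λ = (3·10² + 18)/(2·35) ≡ 31/29. 29⁻¹ ≡ 17 (mod 41) since 29·17 = 493 ≡ 1, so λ ≡ 31·17 ≡ 35.
  x = λ² - 10 - 10 = 1225 - 20 ≡ 16; y = λ·(10 - 16) - 35 ≡ 1. → (16, 1)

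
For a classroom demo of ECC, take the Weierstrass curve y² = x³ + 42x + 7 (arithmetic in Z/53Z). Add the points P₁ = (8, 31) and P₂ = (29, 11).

(8, 31) + (29, 11). λ = (11 - 31)/(29 - 8) ≡ 33/21 mod 53. 21⁻¹ ≡ 48 (mod 53), so λ ≡ 47.
  x = λ² - 8 - 29 = 2209 - 37 ≡ 52; y = λ·(8 - 52) - 31 ≡ 21. → (52, 21)

(52, 21)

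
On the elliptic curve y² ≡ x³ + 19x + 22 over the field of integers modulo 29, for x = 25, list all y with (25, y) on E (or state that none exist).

none

x³ + 19x + 22 = 16122 ≡ 27 (mod 29).
27 is a non-residue mod 29; no y exists.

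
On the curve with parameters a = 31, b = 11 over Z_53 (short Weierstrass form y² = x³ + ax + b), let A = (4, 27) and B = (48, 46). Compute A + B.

(12, 37)

(4, 27) + (48, 46). λ = (46 - 27)/(48 - 4) ≡ 19/44 mod 53. 44⁻¹ ≡ 47 (mod 53) since 44·47 = 2068 ≡ 1, so λ ≡ 45.
  x = λ² - 4 - 48 = 2025 - 52 ≡ 12; y = λ·(4 - 12) - 27 ≡ 37. → (12, 37)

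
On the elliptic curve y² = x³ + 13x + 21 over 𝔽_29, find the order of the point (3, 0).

2

2P: (3, 0) + (3, 0): same x and y₁ ≡ -y₂, so the sum is ∞.
2P = ∞, so the order is 2.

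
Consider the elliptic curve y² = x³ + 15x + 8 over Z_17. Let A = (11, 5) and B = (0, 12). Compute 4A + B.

First 4A:
Repeated addition: build up to 4A.
2A: tangent at (11, 5): λ = (3·11² + 15)/(2·5) ≡ 4/10. 10⁻¹ ≡ 12 (mod 17), so λ ≡ 4·12 ≡ 14.
  x = λ² - 11 - 11 = 196 - 22 ≡ 4; y = λ·(11 - 4) - 5 ≡ 8. → (4, 8)
3A: (4, 8) + (11, 5). λ = (5 - 8)/(11 - 4) ≡ 14/7 mod 17. 7⁻¹ ≡ 5 (mod 17) since 7·5 = 35 ≡ 1, so λ ≡ 2.
  x = λ² - 4 - 11 = 4 - 15 ≡ 6; y = λ·(4 - 6) - 8 ≡ 5. → (6, 5)
4A: (6, 5) + (11, 5). λ = (5 - 5)/(11 - 6) ≡ 0/5 mod 17. 5⁻¹ ≡ 7 (mod 17) since 5·7 = 35 ≡ 1, so λ ≡ 0.
  x = λ² - 6 - 11 = 0 - 17 ≡ 0; y = λ·(6 - 0) - 5 ≡ 12. → (0, 12)
4A = (0, 12).
Finally 4A + B:
tangent at (0, 12): λ = (3·0² + 15)/(2·12) ≡ 15/7. 7⁻¹ ≡ 5 (mod 17), so λ ≡ 15·5 ≡ 7.
  x = λ² - 0 - 0 = 49 - 0 ≡ 15; y = λ·(0 - 15) - 12 ≡ 2. → (15, 2)

(15, 2)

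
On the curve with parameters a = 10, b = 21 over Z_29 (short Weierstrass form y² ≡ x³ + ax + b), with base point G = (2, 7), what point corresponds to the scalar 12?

(4, 26)

Repeated addition: build up to 12G.
2G: tangent at (2, 7): λ = (3·2² + 10)/(2·7) ≡ 22/14. 14⁻¹ ≡ 27 (mod 29), so λ ≡ 22·27 ≡ 14.
  x = λ² - 2 - 2 = 196 - 4 ≡ 18; y = λ·(2 - 18) - 7 ≡ 1. → (18, 1)
3G: (18, 1) + (2, 7). λ = (7 - 1)/(2 - 18) ≡ 6/13 mod 29. 13⁻¹ ≡ 9 (mod 29) since 13·9 = 117 ≡ 1, so λ ≡ 25.
  x = λ² - 18 - 2 = 625 - 20 ≡ 25; y = λ·(18 - 25) - 1 ≡ 27. → (25, 27)
4G: (25, 27) + (2, 7). λ = (7 - 27)/(2 - 25) ≡ 9/6 mod 29. 6⁻¹ ≡ 5 (mod 29), so λ ≡ 16.
  x = λ² - 25 - 2 = 256 - 27 ≡ 26; y = λ·(25 - 26) - 27 ≡ 15. → (26, 15)
5G: (26, 15) + (2, 7). λ = (7 - 15)/(2 - 26) ≡ 21/5 mod 29. 5⁻¹ ≡ 6 (mod 29), so λ ≡ 10.
  x = λ² - 26 - 2 = 100 - 28 ≡ 14; y = λ·(26 - 14) - 15 ≡ 18. → (14, 18)
6G: (14, 18) + (2, 7). λ = (7 - 18)/(2 - 14) ≡ 18/17 mod 29. 17⁻¹ ≡ 12 (mod 29), so λ ≡ 13.
  x = λ² - 14 - 2 = 169 - 16 ≡ 8; y = λ·(14 - 8) - 18 ≡ 2. → (8, 2)
7G: (8, 2) + (2, 7). λ = (7 - 2)/(2 - 8) ≡ 5/23 mod 29. 23⁻¹ ≡ 24 (mod 29), so λ ≡ 4.
  x = λ² - 8 - 2 = 16 - 10 ≡ 6; y = λ·(8 - 6) - 2 ≡ 6. → (6, 6)
8G: (6, 6) + (2, 7). λ = (7 - 6)/(2 - 6) ≡ 1/25 mod 29. 25⁻¹ ≡ 7 (mod 29), so λ ≡ 7.
  x = λ² - 6 - 2 = 49 - 8 ≡ 12; y = λ·(6 - 12) - 6 ≡ 10. → (12, 10)
9G: (12, 10) + (2, 7). λ = (7 - 10)/(2 - 12) ≡ 26/19 mod 29. 19⁻¹ ≡ 26 (mod 29), so λ ≡ 9.
  x = λ² - 12 - 2 = 81 - 14 ≡ 9; y = λ·(12 - 9) - 10 ≡ 17. → (9, 17)
10G: (9, 17) + (2, 7). λ = (7 - 17)/(2 - 9) ≡ 19/22 mod 29. 22⁻¹ ≡ 4 (mod 29) since 22·4 = 88 ≡ 1, so λ ≡ 18.
  x = λ² - 9 - 2 = 324 - 11 ≡ 23; y = λ·(9 - 23) - 17 ≡ 21. → (23, 21)
11G: (23, 21) + (2, 7). λ = (7 - 21)/(2 - 23) ≡ 15/8 mod 29. 8⁻¹ ≡ 11 (mod 29), so λ ≡ 20.
  x = λ² - 23 - 2 = 400 - 25 ≡ 27; y = λ·(23 - 27) - 21 ≡ 15. → (27, 15)
12G: (27, 15) + (2, 7). λ = (7 - 15)/(2 - 27) ≡ 21/4 mod 29. 4⁻¹ ≡ 22 (mod 29) since 4·22 = 88 ≡ 1, so λ ≡ 27.
  x = λ² - 27 - 2 = 729 - 29 ≡ 4; y = λ·(27 - 4) - 15 ≡ 26. → (4, 26)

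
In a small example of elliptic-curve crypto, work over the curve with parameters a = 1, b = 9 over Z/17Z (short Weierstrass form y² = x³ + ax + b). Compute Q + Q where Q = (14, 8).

tangent at (14, 8): λ = (3·14² + 1)/(2·8) ≡ 11/16. 16⁻¹ ≡ 16 (mod 17) since 16·16 = 256 ≡ 1, so λ ≡ 11·16 ≡ 6.
  x = λ² - 14 - 14 = 36 - 28 ≡ 8; y = λ·(14 - 8) - 8 ≡ 11. → (8, 11)

(8, 11)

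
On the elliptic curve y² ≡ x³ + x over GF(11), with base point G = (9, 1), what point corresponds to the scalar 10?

(5, 8)

Repeated addition: build up to 10G.
2G: tangent at (9, 1): λ = (3·9² + 1)/(2·1) ≡ 2/2. 2⁻¹ ≡ 6 (mod 11), so λ ≡ 2·6 ≡ 1.
  x = λ² - 9 - 9 = 1 - 18 ≡ 5; y = λ·(9 - 5) - 1 ≡ 3. → (5, 3)
3G: (5, 3) + (9, 1). λ = (1 - 3)/(9 - 5) ≡ 9/4 mod 11. 4⁻¹ ≡ 3 (mod 11), so λ ≡ 5.
  x = λ² - 5 - 9 = 25 - 14 ≡ 0; y = λ·(5 - 0) - 3 ≡ 0. → (0, 0)
4G: (0, 0) + (9, 1). λ = (1 - 0)/(9 - 0) ≡ 1/9 mod 11. 9⁻¹ ≡ 5 (mod 11), so λ ≡ 5.
  x = λ² - 0 - 9 = 25 - 9 ≡ 5; y = λ·(0 - 5) - 0 ≡ 8. → (5, 8)
5G: (5, 8) + (9, 1). λ = (1 - 8)/(9 - 5) ≡ 4/4 mod 11. 4⁻¹ ≡ 3 (mod 11) since 4·3 = 12 ≡ 1, so λ ≡ 1.
  x = λ² - 5 - 9 = 1 - 14 ≡ 9; y = λ·(5 - 9) - 8 ≡ 10. → (9, 10)
6G: (9, 10) + (9, 1): same x and y₁ ≡ -y₂, so the sum is O.
7G: O + (9, 1) = (9, 1) (identity).
8G: tangent at (9, 1): λ = (3·9² + 1)/(2·1) ≡ 2/2. 2⁻¹ ≡ 6 (mod 11) since 2·6 = 12 ≡ 1, so λ ≡ 2·6 ≡ 1.
  x = λ² - 9 - 9 = 1 - 18 ≡ 5; y = λ·(9 - 5) - 1 ≡ 3. → (5, 3)
9G: (5, 3) + (9, 1). λ = (1 - 3)/(9 - 5) ≡ 9/4 mod 11. 4⁻¹ ≡ 3 (mod 11) since 4·3 = 12 ≡ 1, so λ ≡ 5.
  x = λ² - 5 - 9 = 25 - 14 ≡ 0; y = λ·(5 - 0) - 3 ≡ 0. → (0, 0)
10G: (0, 0) + (9, 1). λ = (1 - 0)/(9 - 0) ≡ 1/9 mod 11. 9⁻¹ ≡ 5 (mod 11), so λ ≡ 5.
  x = λ² - 0 - 9 = 25 - 9 ≡ 5; y = λ·(0 - 5) - 0 ≡ 8. → (5, 8)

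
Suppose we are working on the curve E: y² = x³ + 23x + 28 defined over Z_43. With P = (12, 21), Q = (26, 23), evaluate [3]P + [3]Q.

First 3P:
Repeated addition: build up to 3P.
2P: tangent at (12, 21): λ = (3·12² + 23)/(2·21) ≡ 25/42. 42⁻¹ ≡ 42 (mod 43) since 42·42 = 1764 ≡ 1, so λ ≡ 25·42 ≡ 18.
  x = λ² - 12 - 12 = 324 - 24 ≡ 42; y = λ·(12 - 42) - 21 ≡ 41. → (42, 41)
3P: (42, 41) + (12, 21). λ = (21 - 41)/(12 - 42) ≡ 23/13 mod 43. 13⁻¹ ≡ 10 (mod 43) since 13·10 = 130 ≡ 1, so λ ≡ 15.
  x = λ² - 42 - 12 = 225 - 54 ≡ 42; y = λ·(42 - 42) - 41 ≡ 2. → (42, 2)
3P = (42, 2).
Next 3Q:
Repeated addition: build up to 3Q.
2Q: tangent at (26, 23): λ = (3·26² + 23)/(2·23) ≡ 30/3. 3⁻¹ ≡ 29 (mod 43) since 3·29 = 87 ≡ 1, so λ ≡ 30·29 ≡ 10.
  x = λ² - 26 - 26 = 100 - 52 ≡ 5; y = λ·(26 - 5) - 23 ≡ 15. → (5, 15)
3Q: (5, 15) + (26, 23). λ = (23 - 15)/(26 - 5) ≡ 8/21 mod 43. 21⁻¹ ≡ 41 (mod 43), so λ ≡ 27.
  x = λ² - 5 - 26 = 729 - 31 ≡ 10; y = λ·(5 - 10) - 15 ≡ 22. → (10, 22)
3Q = (10, 22).
Finally 3P + 3Q:
(42, 2) + (10, 22). λ = (22 - 2)/(10 - 42) ≡ 20/11 mod 43. 11⁻¹ ≡ 4 (mod 43) since 11·4 = 44 ≡ 1, so λ ≡ 37.
  x = λ² - 42 - 10 = 1369 - 52 ≡ 27; y = λ·(42 - 27) - 2 ≡ 37. → (27, 37)

(27, 37)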